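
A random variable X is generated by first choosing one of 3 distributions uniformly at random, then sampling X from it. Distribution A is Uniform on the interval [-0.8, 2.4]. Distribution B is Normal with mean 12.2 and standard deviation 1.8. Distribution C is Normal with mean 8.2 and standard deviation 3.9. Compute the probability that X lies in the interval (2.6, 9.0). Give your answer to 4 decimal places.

0.1812

Conditional on each component, P(2.6 < X < 9.0): A: 0; B: 0.0377201; C: 0.505748.
By total probability, P(2.6 < X < 9.0) = 0.333333·0 + 0.333333·0.0377201 + 0.333333·0.505748 = 0.181156.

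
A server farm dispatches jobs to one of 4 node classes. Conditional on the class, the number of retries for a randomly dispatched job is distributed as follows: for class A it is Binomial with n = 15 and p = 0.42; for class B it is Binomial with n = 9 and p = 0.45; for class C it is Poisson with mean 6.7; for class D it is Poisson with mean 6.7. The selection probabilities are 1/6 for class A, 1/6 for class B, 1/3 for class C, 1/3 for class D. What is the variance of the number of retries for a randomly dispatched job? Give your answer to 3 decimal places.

6.386

Per component, A: μ=6.3, E[X²]=43.344; B: μ=4.05, E[X²]=18.63; C: μ=6.7, E[X²]=51.59; D: μ=6.7, E[X²]=51.59.
E[X] = 0.166667·6.3 + 0.166667·4.05 + 0.333333·6.7 + 0.333333·6.7 = 6.19167.
E[X²] = 0.166667·43.344 + 0.166667·18.63 + 0.333333·51.59 + 0.333333·51.59 = 44.7223.
Var(X) = E[X²] − (E[X])² = 44.7223 − 38.3367 = 6.3856.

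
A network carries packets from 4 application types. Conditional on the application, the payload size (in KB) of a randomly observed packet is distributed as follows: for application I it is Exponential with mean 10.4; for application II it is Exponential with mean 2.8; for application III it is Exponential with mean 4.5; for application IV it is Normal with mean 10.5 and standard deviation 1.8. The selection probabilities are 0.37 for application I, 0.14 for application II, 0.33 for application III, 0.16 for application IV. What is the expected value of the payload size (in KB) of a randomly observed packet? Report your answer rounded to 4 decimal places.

7.4050

Component means — I: 10.4; II: 2.8; III: 4.5; IV: 10.5.
E[X] = 0.37·10.4 + 0.14·2.8 + 0.33·4.5 + 0.16·10.5 = 7.405.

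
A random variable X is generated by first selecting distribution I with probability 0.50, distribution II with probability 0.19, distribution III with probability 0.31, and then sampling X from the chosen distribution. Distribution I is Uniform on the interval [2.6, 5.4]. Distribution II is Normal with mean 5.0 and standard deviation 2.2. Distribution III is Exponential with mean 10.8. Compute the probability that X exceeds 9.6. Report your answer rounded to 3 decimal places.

0.131

Conditional on each component, P(X > 9.6): I: 0; II: 0.0182681; III: 0.411112.
By total probability, P(X > 9.6) = 0.5·0 + 0.19·0.0182681 + 0.31·0.411112 = 0.130916.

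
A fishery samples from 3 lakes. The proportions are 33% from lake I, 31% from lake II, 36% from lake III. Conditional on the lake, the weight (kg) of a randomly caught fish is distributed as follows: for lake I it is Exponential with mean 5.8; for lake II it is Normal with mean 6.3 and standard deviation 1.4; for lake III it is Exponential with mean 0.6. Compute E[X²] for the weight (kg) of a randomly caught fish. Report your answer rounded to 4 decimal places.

35.3731

For each component E[X²] = Var + (mean)², giving I: 67.28; II: 41.65; III: 0.72.
Overall E[X²] = 0.33·67.28 + 0.31·41.65 + 0.36·0.72 = 35.3731.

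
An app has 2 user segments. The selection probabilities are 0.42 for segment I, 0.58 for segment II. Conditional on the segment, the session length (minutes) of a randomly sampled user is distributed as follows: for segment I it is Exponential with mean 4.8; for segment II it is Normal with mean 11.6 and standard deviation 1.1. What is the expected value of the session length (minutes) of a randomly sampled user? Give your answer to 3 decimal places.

Component means — I: 4.8; II: 11.6.
E[X] = 0.42·4.8 + 0.58·11.6 = 8.744.

8.744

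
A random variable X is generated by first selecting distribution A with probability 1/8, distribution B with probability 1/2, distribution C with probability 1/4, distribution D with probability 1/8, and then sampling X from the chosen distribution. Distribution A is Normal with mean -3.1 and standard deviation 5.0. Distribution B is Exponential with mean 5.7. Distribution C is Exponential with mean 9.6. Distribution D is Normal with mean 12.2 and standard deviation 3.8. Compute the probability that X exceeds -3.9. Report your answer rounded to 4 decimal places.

Conditional on each component, P(X > -3.9): A: 0.563559; B: 1; C: 1; D: 0.999989.
By total probability, P(X > -3.9) = 0.125·0.563559 + 0.5·1 + 0.25·1 + 0.125·0.999989 = 0.945444.

0.9454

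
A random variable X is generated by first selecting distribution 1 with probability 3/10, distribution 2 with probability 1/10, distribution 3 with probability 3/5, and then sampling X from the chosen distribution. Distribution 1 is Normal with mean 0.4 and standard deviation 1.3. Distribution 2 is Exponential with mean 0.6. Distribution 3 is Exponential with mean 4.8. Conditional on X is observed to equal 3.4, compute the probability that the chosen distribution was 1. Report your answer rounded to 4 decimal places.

Likelihoods f(3.4 | ·): 1: 0.0214073; 2: 0.00576563; 3: 0.102597.
Posterior ∝ prior × likelihood. Numerator for 1: 0.3·0.0214073 = 0.00642218.
Normalizing constant: 0.3·0.0214073 + 0.1·0.00576563 + 0.6·0.102597 = 0.0685568.
P(1 | observation) = 0.00642218 / 0.0685568 = 0.0936768.

0.0937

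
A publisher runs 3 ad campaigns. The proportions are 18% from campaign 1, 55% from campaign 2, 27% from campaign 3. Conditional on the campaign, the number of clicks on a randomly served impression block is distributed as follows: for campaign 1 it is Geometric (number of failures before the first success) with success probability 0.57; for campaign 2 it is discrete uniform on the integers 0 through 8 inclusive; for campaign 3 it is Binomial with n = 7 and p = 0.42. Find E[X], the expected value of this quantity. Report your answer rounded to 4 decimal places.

3.1296

Component means — 1: 0.754386; 2: 4; 3: 2.94.
E[X] = 0.18·0.754386 + 0.55·4 + 0.27·2.94 = 3.12959.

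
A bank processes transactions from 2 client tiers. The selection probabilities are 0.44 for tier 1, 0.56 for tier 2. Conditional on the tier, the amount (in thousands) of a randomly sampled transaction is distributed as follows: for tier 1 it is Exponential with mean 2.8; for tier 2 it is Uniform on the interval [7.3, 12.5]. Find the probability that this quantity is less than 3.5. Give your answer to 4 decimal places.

0.3139

Conditional on each tier, P(X < 3.5): 1: 0.713495; 2: 0.
By total probability, P(X < 3.5) = 0.44·0.713495 + 0.56·0 = 0.313938.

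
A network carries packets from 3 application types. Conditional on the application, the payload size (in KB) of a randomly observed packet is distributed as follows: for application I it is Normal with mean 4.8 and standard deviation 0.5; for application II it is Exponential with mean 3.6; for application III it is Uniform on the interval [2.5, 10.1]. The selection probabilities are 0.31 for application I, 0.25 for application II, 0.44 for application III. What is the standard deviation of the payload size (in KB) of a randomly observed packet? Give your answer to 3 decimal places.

2.580

Per component, I: μ=4.8, E[X²]=23.29; II: μ=3.6, E[X²]=25.92; III: μ=6.3, E[X²]=44.5033.
E[X] = 0.31·4.8 + 0.25·3.6 + 0.44·6.3 = 5.16.
E[X²] = 0.31·23.29 + 0.25·25.92 + 0.44·44.5033 = 33.2814.
Var(X) = E[X²] − (E[X])² = 33.2814 − 26.6256 = 6.65577.
SD(X) = √6.65577 = 2.57988.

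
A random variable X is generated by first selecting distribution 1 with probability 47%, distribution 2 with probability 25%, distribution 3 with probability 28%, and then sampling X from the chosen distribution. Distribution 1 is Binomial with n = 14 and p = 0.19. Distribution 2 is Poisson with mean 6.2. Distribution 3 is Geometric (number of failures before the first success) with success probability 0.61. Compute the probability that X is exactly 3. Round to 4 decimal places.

0.1458

Conditional on each component, P(X = 3): 1: 0.245865; 2: 0.0806117; 3: 0.0361846.
By total probability, P(X = 3) = 0.47·0.245865 + 0.25·0.0806117 + 0.28·0.0361846 = 0.145841.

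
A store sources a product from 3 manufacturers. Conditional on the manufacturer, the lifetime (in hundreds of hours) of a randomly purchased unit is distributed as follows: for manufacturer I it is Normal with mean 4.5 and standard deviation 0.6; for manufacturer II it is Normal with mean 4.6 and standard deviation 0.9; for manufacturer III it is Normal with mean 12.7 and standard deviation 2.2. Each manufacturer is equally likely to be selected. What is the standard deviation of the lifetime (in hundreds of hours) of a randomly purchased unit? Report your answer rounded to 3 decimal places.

4.095

Per component, I: μ=4.5, E[X²]=20.61; II: μ=4.6, E[X²]=21.97; III: μ=12.7, E[X²]=166.13.
E[X] = 0.333333·4.5 + 0.333333·4.6 + 0.333333·12.7 = 7.26667.
E[X²] = 0.333333·20.61 + 0.333333·21.97 + 0.333333·166.13 = 69.57.
Var(X) = E[X²] − (E[X])² = 69.57 − 52.8044 = 16.7656.
SD(X) = √16.7656 = 4.09458.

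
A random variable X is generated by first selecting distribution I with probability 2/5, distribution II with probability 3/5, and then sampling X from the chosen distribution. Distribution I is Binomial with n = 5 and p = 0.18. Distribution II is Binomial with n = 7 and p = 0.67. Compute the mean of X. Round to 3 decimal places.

3.174

Component means — I: 0.9; II: 4.69.
E[X] = 0.4·0.9 + 0.6·4.69 = 3.174.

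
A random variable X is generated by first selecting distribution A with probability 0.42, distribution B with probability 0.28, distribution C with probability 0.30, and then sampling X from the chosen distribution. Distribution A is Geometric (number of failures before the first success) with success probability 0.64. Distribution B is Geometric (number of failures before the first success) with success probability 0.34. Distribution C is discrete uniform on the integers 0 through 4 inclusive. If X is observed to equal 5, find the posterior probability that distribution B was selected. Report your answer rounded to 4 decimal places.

0.8800

Likelihoods P(X=5 | ·): A: 0.00386984; B: 0.0425793; C: 0.
Posterior ∝ prior × likelihood. Numerator for B: 0.28·0.0425793 = 0.0119222.
Normalizing constant: 0.42·0.00386984 + 0.28·0.0425793 + 0.3·0 = 0.0135475.
P(B | observation) = 0.0119222 / 0.0135475 = 0.880028.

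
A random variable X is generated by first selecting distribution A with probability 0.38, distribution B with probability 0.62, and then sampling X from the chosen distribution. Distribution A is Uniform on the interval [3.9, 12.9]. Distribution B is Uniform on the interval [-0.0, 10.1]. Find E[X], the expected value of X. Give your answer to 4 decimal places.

Component means — A: 8.4; B: 5.05.
E[X] = 0.38·8.4 + 0.62·5.05 = 6.323.

6.3230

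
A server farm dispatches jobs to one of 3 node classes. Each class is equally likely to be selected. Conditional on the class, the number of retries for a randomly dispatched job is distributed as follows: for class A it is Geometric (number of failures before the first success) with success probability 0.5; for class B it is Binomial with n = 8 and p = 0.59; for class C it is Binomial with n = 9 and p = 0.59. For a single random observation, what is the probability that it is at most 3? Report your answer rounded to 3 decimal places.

Conditional on each class, P(X ≤ 3): A: 0.9375; B: 0.189538; C: 0.110921.
By total probability, P(X ≤ 3) = 0.333333·0.9375 + 0.333333·0.189538 + 0.333333·0.110921 = 0.412653.

0.413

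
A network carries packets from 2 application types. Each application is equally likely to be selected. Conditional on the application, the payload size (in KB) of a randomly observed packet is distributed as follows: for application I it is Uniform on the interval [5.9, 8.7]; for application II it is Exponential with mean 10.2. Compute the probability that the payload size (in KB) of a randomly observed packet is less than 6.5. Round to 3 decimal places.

0.343

Conditional on each application, P(X < 6.5): I: 0.214286; II: 0.471258.
By total probability, P(X < 6.5) = 0.5·0.214286 + 0.5·0.471258 = 0.342772.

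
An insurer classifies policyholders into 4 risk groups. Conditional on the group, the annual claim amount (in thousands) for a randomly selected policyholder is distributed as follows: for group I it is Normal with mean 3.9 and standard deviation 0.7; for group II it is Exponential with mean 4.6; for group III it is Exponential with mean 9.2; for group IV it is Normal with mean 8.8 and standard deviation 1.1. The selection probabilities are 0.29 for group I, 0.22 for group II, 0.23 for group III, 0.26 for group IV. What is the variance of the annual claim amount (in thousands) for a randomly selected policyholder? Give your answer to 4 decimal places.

30.3836

Per component, I: μ=3.9, E[X²]=15.7; II: μ=4.6, E[X²]=42.32; III: μ=9.2, E[X²]=169.28; IV: μ=8.8, E[X²]=78.65.
E[X] = 0.29·3.9 + 0.22·4.6 + 0.23·9.2 + 0.26·8.8 = 6.547.
E[X²] = 0.29·15.7 + 0.22·42.32 + 0.23·169.28 + 0.26·78.65 = 73.2468.
Var(X) = E[X²] − (E[X])² = 73.2468 − 42.8632 = 30.3836.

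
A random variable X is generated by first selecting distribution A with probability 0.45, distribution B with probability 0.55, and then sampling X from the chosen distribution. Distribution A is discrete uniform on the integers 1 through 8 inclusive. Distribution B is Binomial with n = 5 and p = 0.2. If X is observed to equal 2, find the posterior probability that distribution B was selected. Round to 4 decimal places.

0.6669

Likelihoods P(X=2 | ·): A: 0.125; B: 0.2048.
Posterior ∝ prior × likelihood. Numerator for B: 0.55·0.2048 = 0.11264.
Normalizing constant: 0.45·0.125 + 0.55·0.2048 = 0.16889.
P(B | observation) = 0.11264 / 0.16889 = 0.666943.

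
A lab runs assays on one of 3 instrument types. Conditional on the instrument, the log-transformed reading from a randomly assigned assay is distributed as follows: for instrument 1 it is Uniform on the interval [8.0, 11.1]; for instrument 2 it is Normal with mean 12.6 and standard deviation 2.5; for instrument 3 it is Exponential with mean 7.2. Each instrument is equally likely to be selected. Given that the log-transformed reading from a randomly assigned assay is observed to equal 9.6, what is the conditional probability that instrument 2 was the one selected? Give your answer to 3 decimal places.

Likelihoods f(9.6 | ·): 1: 0.322581; 2: 0.0776744; 3: 0.0366107.
Posterior ∝ prior × likelihood. Numerator for 2: 0.333333·0.0776744 = 0.0258915.
Normalizing constant: 0.333333·0.322581 + 0.333333·0.0776744 + 0.333333·0.0366107 = 0.145622.
P(2 | observation) = 0.0258915 / 0.145622 = 0.177799.

0.178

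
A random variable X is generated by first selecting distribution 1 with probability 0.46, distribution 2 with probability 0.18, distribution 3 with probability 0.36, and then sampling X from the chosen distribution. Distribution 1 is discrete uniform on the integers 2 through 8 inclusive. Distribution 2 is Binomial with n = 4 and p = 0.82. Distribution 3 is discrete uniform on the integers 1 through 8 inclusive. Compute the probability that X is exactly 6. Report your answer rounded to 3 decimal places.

Conditional on each component, P(X = 6): 1: 0.142857; 2: 0; 3: 0.125.
By total probability, P(X = 6) = 0.46·0.142857 + 0.18·0 + 0.36·0.125 = 0.110714.

0.111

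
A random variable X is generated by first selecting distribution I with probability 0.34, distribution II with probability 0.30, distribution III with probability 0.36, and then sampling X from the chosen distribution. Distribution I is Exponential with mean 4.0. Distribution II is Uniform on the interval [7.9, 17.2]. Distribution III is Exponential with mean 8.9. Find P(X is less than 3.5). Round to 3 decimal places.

Conditional on each component, P(X < 3.5): I: 0.583138; II: 0; III: 0.325146.
By total probability, P(X < 3.5) = 0.34·0.583138 + 0.3·0 + 0.36·0.325146 = 0.315319.

0.315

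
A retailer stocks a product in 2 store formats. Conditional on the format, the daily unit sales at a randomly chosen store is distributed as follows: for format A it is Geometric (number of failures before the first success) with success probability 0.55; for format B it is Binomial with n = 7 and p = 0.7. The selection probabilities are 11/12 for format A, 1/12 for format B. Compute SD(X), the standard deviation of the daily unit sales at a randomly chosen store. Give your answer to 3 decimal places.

Per component, A: μ=0.818182, E[X²]=2.15702; B: μ=4.9, E[X²]=25.48.
E[X] = 0.916667·0.818182 + 0.0833333·4.9 = 1.15833.
E[X²] = 0.916667·2.15702 + 0.0833333·25.48 = 4.10061.
Var(X) = E[X²] − (E[X])² = 4.10061 − 1.34174 = 2.75887.
SD(X) = √2.75887 = 1.66098.

1.661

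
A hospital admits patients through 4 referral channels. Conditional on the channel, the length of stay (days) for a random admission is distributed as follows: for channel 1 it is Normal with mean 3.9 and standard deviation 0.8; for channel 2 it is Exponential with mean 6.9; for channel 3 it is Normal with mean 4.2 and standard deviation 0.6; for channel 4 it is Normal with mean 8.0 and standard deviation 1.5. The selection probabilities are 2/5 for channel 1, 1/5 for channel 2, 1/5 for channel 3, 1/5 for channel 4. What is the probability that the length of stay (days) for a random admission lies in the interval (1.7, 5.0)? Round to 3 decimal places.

Conditional on each channel, P(1.7 < X < 5.0): 1: 0.912455; 2: 0.297128; 3: 0.908773; 4: 0.0227368.
By total probability, P(1.7 < X < 5.0) = 0.4·0.912455 + 0.2·0.297128 + 0.2·0.908773 + 0.2·0.0227368 = 0.610709.

0.611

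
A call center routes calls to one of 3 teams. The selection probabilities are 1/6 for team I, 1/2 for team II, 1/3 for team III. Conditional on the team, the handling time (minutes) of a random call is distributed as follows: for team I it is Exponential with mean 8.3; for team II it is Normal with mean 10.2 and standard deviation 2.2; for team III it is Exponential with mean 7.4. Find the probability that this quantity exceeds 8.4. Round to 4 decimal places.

Conditional on each team, P(X > 8.4): I: 0.363474; II: 0.793373; III: 0.321379.
By total probability, P(X > 8.4) = 0.166667·0.363474 + 0.5·0.793373 + 0.333333·0.321379 = 0.564392.

0.5644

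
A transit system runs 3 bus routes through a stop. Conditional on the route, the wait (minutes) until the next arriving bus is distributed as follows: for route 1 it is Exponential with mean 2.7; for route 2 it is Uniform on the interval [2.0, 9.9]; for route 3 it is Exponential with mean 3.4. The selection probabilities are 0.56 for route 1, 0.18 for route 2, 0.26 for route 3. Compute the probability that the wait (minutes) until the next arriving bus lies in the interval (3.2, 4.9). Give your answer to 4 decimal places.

Conditional on each route, P(3.2 < X < 4.9): 1: 0.142821; 2: 0.21519; 3: 0.153519.
By total probability, P(3.2 < X < 4.9) = 0.56·0.142821 + 0.18·0.21519 + 0.26·0.153519 = 0.158629.

0.1586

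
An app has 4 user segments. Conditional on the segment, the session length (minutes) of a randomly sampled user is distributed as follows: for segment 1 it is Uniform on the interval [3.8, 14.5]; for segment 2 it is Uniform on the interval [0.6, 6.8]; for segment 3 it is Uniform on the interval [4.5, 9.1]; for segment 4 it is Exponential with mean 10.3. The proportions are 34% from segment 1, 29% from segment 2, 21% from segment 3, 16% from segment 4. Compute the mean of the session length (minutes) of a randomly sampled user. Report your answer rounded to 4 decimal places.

Component means — 1: 9.15; 2: 3.7; 3: 6.8; 4: 10.3.
E[X] = 0.34·9.15 + 0.29·3.7 + 0.21·6.8 + 0.16·10.3 = 7.26.

7.2600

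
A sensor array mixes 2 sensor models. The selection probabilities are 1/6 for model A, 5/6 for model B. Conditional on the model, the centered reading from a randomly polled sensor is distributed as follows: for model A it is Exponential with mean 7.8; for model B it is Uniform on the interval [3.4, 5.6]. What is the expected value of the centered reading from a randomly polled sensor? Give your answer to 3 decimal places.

5.050

Component means — A: 7.8; B: 4.5.
E[X] = 0.166667·7.8 + 0.833333·4.5 = 5.05.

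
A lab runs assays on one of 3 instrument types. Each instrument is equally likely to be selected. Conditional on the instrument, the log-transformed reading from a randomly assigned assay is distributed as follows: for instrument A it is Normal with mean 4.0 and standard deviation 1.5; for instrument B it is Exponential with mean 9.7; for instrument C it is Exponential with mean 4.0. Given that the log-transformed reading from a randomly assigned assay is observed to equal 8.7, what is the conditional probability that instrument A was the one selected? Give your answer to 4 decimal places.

Likelihoods f(8.7 | ·): A: 0.00196298; B: 0.0420442; C: 0.028402.
Posterior ∝ prior × likelihood. Numerator for A: 0.333333·0.00196298 = 0.000654326.
Normalizing constant: 0.333333·0.00196298 + 0.333333·0.0420442 + 0.333333·0.028402 = 0.0241364.
P(A | observation) = 0.000654326 / 0.0241364 = 0.0271095.

0.0271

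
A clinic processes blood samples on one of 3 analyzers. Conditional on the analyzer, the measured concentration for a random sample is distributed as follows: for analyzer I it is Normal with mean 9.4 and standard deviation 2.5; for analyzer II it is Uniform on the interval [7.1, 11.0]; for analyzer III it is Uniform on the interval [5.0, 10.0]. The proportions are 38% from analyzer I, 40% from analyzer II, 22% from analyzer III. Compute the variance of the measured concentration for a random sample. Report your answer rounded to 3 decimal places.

Per component, I: μ=9.4, E[X²]=94.61; II: μ=9.05, E[X²]=83.17; III: μ=7.5, E[X²]=58.3333.
E[X] = 0.38·9.4 + 0.4·9.05 + 0.22·7.5 = 8.842.
E[X²] = 0.38·94.61 + 0.4·83.17 + 0.22·58.3333 = 82.0531.
Var(X) = E[X²] − (E[X])² = 82.0531 − 78.181 = 3.87217.

3.872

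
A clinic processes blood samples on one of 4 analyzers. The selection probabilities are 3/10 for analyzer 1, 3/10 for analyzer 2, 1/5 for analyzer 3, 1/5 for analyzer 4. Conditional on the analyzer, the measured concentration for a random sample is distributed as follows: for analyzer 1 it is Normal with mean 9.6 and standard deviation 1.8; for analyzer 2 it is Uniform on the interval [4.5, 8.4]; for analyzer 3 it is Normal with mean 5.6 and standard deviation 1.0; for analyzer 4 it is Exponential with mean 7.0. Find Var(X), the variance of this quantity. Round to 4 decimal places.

Per component, 1: μ=9.6, E[X²]=95.4; 2: μ=6.45, E[X²]=42.87; 3: μ=5.6, E[X²]=32.36; 4: μ=7, E[X²]=98.
E[X] = 0.3·9.6 + 0.3·6.45 + 0.2·5.6 + 0.2·7 = 7.335.
E[X²] = 0.3·95.4 + 0.3·42.87 + 0.2·32.36 + 0.2·98 = 67.553.
Var(X) = E[X²] − (E[X])² = 67.553 − 53.8022 = 13.7508.

13.7508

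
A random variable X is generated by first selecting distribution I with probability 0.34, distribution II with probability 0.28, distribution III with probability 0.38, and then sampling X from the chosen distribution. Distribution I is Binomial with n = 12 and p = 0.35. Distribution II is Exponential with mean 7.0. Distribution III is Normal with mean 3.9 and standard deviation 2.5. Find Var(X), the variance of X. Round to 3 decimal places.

Per component, I: μ=4.2, E[X²]=20.37; II: μ=7, E[X²]=98; III: μ=3.9, E[X²]=21.46.
E[X] = 0.34·4.2 + 0.28·7 + 0.38·3.9 = 4.87.
E[X²] = 0.34·20.37 + 0.28·98 + 0.38·21.46 = 42.5206.
Var(X) = E[X²] − (E[X])² = 42.5206 − 23.7169 = 18.8037.

18.804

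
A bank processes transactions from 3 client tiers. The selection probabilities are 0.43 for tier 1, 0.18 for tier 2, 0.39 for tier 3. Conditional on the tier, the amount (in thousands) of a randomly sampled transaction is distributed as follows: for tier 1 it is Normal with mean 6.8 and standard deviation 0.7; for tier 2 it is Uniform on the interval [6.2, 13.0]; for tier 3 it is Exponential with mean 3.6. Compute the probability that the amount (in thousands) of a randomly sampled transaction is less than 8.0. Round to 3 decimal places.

0.807

Conditional on each tier, P(X < 8.0): 1: 0.956762; 2: 0.264706; 3: 0.891632.
By total probability, P(X < 8.0) = 0.43·0.956762 + 0.18·0.264706 + 0.39·0.891632 = 0.806791.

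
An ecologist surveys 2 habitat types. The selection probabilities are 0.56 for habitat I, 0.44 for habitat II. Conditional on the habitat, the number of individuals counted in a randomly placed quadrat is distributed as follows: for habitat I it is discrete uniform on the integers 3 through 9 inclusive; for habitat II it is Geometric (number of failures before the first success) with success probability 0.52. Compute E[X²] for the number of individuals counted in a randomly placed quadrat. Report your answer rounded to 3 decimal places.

23.556

For each component E[X²] = Var + (mean)², giving I: 40; II: 2.62722.
Overall E[X²] = 0.56·40 + 0.44·2.62722 = 23.556.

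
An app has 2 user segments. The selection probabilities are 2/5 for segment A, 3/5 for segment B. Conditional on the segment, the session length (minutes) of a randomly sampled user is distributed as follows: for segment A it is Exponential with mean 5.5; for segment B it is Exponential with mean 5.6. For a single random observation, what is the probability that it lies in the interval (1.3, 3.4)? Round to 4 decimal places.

0.2490

Conditional on each segment, P(1.3 < X < 3.4): A: 0.25057; B: 0.247927.
By total probability, P(1.3 < X < 3.4) = 0.4·0.25057 + 0.6·0.247927 = 0.248984.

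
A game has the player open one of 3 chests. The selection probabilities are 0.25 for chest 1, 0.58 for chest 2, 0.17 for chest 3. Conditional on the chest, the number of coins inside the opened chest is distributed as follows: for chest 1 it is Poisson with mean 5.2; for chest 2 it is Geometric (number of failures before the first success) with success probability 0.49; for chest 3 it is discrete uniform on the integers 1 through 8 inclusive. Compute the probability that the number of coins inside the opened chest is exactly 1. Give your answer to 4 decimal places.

Conditional on each chest, P(X = 1): 1: 0.0286861; 2: 0.2499; 3: 0.125.
By total probability, P(X = 1) = 0.25·0.0286861 + 0.58·0.2499 + 0.17·0.125 = 0.173364.

0.1734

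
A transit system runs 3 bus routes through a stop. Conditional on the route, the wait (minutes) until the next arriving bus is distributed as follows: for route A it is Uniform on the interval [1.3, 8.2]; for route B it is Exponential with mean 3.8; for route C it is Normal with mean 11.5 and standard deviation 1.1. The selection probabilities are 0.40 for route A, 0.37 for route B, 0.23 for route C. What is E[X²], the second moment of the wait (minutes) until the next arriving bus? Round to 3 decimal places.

For each component E[X²] = Var + (mean)², giving A: 26.53; B: 28.88; C: 133.46.
Overall E[X²] = 0.4·26.53 + 0.37·28.88 + 0.23·133.46 = 51.9934.

51.993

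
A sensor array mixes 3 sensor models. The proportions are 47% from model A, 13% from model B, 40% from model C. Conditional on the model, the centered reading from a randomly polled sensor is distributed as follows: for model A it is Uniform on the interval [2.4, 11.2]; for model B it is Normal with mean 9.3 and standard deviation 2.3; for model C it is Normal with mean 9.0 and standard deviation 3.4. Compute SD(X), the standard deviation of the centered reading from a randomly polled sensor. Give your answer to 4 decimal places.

3.1050

Per component, A: μ=6.8, E[X²]=52.6933; B: μ=9.3, E[X²]=91.78; C: μ=9, E[X²]=92.56.
E[X] = 0.47·6.8 + 0.13·9.3 + 0.4·9 = 8.005.
E[X²] = 0.47·52.6933 + 0.13·91.78 + 0.4·92.56 = 73.7213.
Var(X) = E[X²] − (E[X])² = 73.7213 − 64.08 = 9.64124.
SD(X) = √9.64124 = 3.10503.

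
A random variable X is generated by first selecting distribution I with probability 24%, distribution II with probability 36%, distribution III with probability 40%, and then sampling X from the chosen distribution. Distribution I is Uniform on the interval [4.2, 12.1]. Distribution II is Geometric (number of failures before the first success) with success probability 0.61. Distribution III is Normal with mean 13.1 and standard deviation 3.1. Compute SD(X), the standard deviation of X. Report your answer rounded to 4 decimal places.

5.9207

Per component, I: μ=8.15, E[X²]=71.6233; II: μ=0.639344, E[X²]=1.45687; III: μ=13.1, E[X²]=181.22.
E[X] = 0.24·8.15 + 0.36·0.639344 + 0.4·13.1 = 7.42616.
E[X²] = 0.24·71.6233 + 0.36·1.45687 + 0.4·181.22 = 90.2021.
Var(X) = E[X²] − (E[X])² = 90.2021 − 55.1479 = 35.0542.
SD(X) = √35.0542 = 5.92066.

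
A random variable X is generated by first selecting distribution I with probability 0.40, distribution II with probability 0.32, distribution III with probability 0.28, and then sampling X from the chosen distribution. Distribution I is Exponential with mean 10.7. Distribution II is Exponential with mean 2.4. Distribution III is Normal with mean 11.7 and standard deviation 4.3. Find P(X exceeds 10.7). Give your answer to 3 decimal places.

Conditional on each component, P(X > 10.7): I: 0.367879; II: 0.0115816; III: 0.591948.
By total probability, P(X > 10.7) = 0.4·0.367879 + 0.32·0.0115816 + 0.28·0.591948 = 0.316603.

0.317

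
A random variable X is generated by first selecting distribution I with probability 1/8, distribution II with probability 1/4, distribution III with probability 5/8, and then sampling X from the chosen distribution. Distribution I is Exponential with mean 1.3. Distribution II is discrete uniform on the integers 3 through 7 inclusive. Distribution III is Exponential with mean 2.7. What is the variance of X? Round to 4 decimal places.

6.6750

Per component, I: μ=1.3, E[X²]=3.38; II: μ=5, E[X²]=27; III: μ=2.7, E[X²]=14.58.
E[X] = 0.125·1.3 + 0.25·5 + 0.625·2.7 = 3.1.
E[X²] = 0.125·3.38 + 0.25·27 + 0.625·14.58 = 16.285.
Var(X) = E[X²] − (E[X])² = 16.285 − 9.61 = 6.675.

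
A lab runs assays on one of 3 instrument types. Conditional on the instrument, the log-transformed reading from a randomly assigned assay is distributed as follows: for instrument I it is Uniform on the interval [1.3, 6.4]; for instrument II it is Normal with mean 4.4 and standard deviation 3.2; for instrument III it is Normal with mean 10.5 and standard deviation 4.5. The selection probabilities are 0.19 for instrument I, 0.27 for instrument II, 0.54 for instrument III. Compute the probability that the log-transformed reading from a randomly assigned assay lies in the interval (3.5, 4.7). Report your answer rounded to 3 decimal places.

0.106

Conditional on each instrument, P(3.5 < X < 4.7): I: 0.235294; II: 0.148087; III: 0.0388115.
By total probability, P(3.5 < X < 4.7) = 0.19·0.235294 + 0.27·0.148087 + 0.54·0.0388115 = 0.105648.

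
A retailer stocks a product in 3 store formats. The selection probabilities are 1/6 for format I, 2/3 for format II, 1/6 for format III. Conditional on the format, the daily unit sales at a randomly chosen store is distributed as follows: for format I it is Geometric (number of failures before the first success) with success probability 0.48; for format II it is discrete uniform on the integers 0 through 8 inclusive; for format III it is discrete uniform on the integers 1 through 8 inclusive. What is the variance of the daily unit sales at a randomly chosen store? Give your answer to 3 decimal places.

6.993

Per component, I: μ=1.08333, E[X²]=3.43056; II: μ=4, E[X²]=22.6667; III: μ=4.5, E[X²]=25.5.
E[X] = 0.166667·1.08333 + 0.666667·4 + 0.166667·4.5 = 3.59722.
E[X²] = 0.166667·3.43056 + 0.666667·22.6667 + 0.166667·25.5 = 19.9329.
Var(X) = E[X²] − (E[X])² = 19.9329 − 12.94 = 6.99286.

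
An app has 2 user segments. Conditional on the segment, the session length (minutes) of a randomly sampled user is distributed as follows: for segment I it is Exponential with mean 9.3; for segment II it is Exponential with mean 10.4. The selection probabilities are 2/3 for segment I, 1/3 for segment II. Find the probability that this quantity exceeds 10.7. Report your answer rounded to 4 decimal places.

Conditional on each segment, P(X > 10.7): I: 0.316467; II: 0.357419.
By total probability, P(X > 10.7) = 0.666667·0.316467 + 0.333333·0.357419 = 0.330117.

0.3301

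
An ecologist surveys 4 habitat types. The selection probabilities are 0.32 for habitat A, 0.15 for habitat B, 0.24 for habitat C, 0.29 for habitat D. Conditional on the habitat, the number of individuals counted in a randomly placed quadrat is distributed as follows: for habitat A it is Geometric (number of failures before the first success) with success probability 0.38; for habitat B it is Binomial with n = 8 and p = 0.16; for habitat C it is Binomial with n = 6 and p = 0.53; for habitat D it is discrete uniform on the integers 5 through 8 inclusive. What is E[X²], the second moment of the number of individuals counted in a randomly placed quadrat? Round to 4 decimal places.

For each component E[X²] = Var + (mean)², giving A: 6.95568; B: 2.7136; C: 11.607; D: 43.5.
Overall E[X²] = 0.32·6.95568 + 0.15·2.7136 + 0.24·11.607 + 0.29·43.5 = 18.0335.

18.0335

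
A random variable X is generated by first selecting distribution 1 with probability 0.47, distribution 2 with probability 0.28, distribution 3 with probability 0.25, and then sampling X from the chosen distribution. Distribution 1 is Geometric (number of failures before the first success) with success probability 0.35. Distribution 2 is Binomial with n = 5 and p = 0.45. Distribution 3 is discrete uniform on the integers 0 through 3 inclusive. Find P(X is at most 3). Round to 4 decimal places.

0.8794

Conditional on each component, P(X ≤ 3): 1: 0.821494; 2: 0.86878; 3: 1.
By total probability, P(X ≤ 3) = 0.47·0.821494 + 0.28·0.86878 + 0.25·1 = 0.87936.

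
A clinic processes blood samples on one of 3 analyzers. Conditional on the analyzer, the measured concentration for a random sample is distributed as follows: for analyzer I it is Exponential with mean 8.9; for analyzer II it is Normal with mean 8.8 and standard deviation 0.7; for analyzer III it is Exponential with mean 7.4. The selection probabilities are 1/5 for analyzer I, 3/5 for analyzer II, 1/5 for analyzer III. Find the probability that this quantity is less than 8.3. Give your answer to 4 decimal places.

0.3987

Conditional on each analyzer, P(X < 8.3): I: 0.606465; II: 0.237525; III: 0.674249.
By total probability, P(X < 8.3) = 0.2·0.606465 + 0.6·0.237525 + 0.2·0.674249 = 0.398658.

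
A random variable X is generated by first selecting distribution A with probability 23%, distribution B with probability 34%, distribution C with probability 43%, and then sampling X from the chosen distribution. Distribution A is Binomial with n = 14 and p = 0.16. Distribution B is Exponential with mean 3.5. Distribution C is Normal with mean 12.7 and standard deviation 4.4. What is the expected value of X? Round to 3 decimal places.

Component means — A: 2.24; B: 3.5; C: 12.7.
E[X] = 0.23·2.24 + 0.34·3.5 + 0.43·12.7 = 7.1662.

7.166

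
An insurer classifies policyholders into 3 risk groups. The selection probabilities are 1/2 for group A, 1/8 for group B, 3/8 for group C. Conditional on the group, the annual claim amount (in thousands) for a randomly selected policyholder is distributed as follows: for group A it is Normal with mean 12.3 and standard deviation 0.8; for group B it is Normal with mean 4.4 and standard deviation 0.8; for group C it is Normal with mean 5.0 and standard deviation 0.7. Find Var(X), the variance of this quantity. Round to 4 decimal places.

14.4931

Per component, A: μ=12.3, E[X²]=151.93; B: μ=4.4, E[X²]=20; C: μ=5, E[X²]=25.49.
E[X] = 0.5·12.3 + 0.125·4.4 + 0.375·5 = 8.575.
E[X²] = 0.5·151.93 + 0.125·20 + 0.375·25.49 = 88.0238.
Var(X) = E[X²] − (E[X])² = 88.0238 − 73.5306 = 14.4931.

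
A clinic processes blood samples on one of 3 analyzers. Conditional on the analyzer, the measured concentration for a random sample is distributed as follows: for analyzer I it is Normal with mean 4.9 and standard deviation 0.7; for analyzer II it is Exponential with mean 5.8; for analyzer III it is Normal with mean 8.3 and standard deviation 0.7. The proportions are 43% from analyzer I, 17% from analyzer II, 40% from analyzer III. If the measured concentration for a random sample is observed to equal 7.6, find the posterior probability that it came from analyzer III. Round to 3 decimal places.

Likelihoods f(7.6 | ·): I: 0.000335114; II: 0.0465047; III: 0.345672.
Posterior ∝ prior × likelihood. Numerator for III: 0.4·0.345672 = 0.138269.
Normalizing constant: 0.43·0.000335114 + 0.17·0.0465047 + 0.4·0.345672 = 0.146319.
P(III | observation) = 0.138269 / 0.146319 = 0.944984.

0.945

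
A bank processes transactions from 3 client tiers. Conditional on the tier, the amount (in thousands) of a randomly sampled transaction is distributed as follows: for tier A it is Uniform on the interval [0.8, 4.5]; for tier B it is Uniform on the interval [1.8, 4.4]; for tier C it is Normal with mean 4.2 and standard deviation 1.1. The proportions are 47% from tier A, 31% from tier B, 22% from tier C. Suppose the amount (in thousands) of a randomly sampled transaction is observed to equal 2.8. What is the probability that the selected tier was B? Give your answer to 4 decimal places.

0.4232

Likelihoods f(2.8 | ·): A: 0.27027; B: 0.384615; C: 0.161352.
Posterior ∝ prior × likelihood. Numerator for B: 0.31·0.384615 = 0.119231.
Normalizing constant: 0.47·0.27027 + 0.31·0.384615 + 0.22·0.161352 = 0.281755.
P(B | observation) = 0.119231 / 0.281755 = 0.423171.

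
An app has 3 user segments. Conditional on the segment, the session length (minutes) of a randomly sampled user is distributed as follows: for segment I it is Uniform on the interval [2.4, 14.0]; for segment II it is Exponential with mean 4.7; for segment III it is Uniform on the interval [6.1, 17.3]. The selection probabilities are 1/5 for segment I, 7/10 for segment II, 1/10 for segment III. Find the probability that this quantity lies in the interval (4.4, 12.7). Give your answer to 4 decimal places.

0.4296

Conditional on each segment, P(4.4 < X < 12.7): I: 0.715517; II: 0.325064; III: 0.589286.
By total probability, P(4.4 < X < 12.7) = 0.2·0.715517 + 0.7·0.325064 + 0.1·0.589286 = 0.429577.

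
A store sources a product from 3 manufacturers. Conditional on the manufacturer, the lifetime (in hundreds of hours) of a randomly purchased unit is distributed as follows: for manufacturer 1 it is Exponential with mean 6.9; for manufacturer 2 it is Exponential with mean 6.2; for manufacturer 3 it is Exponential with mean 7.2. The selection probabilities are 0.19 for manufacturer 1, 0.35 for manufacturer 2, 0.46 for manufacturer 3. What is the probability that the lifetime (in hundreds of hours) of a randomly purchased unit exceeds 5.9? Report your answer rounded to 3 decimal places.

Conditional on each manufacturer, P(X > 5.9): 1: 0.425252; 2: 0.386118; 3: 0.440676.
By total probability, P(X > 5.9) = 0.19·0.425252 + 0.35·0.386118 + 0.46·0.440676 = 0.41865.

0.419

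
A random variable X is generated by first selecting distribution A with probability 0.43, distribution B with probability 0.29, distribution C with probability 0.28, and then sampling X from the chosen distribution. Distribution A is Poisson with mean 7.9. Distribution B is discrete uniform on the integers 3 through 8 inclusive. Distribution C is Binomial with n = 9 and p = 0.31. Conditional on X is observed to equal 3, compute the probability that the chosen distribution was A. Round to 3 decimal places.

0.096

Likelihoods P(X=3 | ·): A: 0.0304652; B: 0.166667; C: 0.270059.
Posterior ∝ prior × likelihood. Numerator for A: 0.43·0.0304652 = 0.0131.
Normalizing constant: 0.43·0.0304652 + 0.29·0.166667 + 0.28·0.270059 = 0.13705.
P(A | observation) = 0.0131 / 0.13705 = 0.0955858.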